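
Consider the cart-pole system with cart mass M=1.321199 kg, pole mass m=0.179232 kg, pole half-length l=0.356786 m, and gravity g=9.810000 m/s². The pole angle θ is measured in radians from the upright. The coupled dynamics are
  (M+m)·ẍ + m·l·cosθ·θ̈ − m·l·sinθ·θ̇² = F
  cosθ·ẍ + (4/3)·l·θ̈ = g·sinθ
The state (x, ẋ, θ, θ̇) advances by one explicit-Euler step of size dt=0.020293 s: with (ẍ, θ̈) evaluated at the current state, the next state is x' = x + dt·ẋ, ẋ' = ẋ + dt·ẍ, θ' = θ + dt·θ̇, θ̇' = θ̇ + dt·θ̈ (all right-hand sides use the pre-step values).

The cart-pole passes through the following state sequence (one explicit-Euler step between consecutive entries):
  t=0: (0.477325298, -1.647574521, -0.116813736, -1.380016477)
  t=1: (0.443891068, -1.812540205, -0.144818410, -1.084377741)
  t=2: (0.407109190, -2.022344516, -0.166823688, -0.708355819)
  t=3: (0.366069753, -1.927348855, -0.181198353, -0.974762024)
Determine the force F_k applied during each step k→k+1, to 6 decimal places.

step 0→1:
  ẍ = (ẋ'−ẋ)/dt = (-1.812540205−-1.647574521)/0.020293 = -8.129192
  θ̈ = (θ̇'−θ̇)/dt = (-1.084377741−-1.380016477)/0.020293 = 14.568508
  sinθ=-0.116548, cosθ=0.993185
  F = (M+m)·ẍ + m·l·cosθ·θ̈ − m·l·sinθ·θ̇² = -12.197291 + 0.925270 − -0.014194 = -11.257827
step 1→2:
  ẍ = (ẋ'−ẋ)/dt = (-2.022344516−-1.812540205)/0.020293 = -10.338753
  θ̈ = (θ̇'−θ̇)/dt = (-0.708355819−-1.084377741)/0.020293 = 18.529637
  sinθ=-0.144313, cosθ=0.989532
  F = (M+m)·ẍ + m·l·cosθ·θ̈ − m·l·sinθ·θ̇² = -15.512585 + 1.172520 − -0.010851 = -14.329214
step 2→3:
  ẍ = (ẋ'−ẋ)/dt = (-1.927348855−-2.022344516)/0.020293 = 4.681203
  θ̈ = (θ̇'−θ̇)/dt = (-0.974762024−-0.708355819)/0.020293 = -13.127985
  sinθ=-0.166051, cosθ=0.986117
  F = (M+m)·ẍ + m·l·cosθ·θ̈ − m·l·sinθ·θ̇² = 7.023823 + -0.827847 − -0.005328 = 6.201304

F_0 = -11.257827 N
F_1 = -14.329214 N
F_2 = 6.201304 N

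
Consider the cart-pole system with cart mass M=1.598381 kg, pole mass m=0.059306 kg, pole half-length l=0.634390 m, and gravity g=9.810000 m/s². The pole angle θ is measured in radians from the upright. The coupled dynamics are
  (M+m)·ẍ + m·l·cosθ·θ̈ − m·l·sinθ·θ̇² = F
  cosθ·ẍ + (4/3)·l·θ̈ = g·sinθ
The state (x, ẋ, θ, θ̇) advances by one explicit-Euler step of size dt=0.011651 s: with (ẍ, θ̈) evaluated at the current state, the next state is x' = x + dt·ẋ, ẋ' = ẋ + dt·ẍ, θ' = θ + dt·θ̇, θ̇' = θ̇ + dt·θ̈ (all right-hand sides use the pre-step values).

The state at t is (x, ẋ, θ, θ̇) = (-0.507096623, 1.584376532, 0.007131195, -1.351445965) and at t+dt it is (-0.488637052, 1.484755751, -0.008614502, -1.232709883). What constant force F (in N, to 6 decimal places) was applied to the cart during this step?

F = -13.790977 N

ẍ = (ẋ'−ẋ)/dt = (1.484755751−1.584376532)/0.011651 = -8.550406
θ̈ = (θ̇'−θ̇)/dt = (-1.232709883−-1.351445965)/0.011651 = 10.191064
sinθ=0.007131, cosθ=0.999975
F = (M+m)·ẍ + m·l·cosθ·θ̈ − m·l·sinθ·θ̇² = -14.173897 + 0.383410 − 0.000490 = -13.790977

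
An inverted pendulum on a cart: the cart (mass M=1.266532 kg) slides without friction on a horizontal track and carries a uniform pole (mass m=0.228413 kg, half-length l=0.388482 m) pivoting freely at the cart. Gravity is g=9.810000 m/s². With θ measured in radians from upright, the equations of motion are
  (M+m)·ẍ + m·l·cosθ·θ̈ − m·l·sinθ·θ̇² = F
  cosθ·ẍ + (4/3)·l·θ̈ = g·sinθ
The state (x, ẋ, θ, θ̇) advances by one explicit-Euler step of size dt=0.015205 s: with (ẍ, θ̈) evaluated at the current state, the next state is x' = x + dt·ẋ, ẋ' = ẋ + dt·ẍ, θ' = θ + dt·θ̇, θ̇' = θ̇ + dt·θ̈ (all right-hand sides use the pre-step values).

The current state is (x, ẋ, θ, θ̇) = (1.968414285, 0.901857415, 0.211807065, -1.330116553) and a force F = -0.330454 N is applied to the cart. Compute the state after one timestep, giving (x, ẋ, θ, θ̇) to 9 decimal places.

sinθ=0.210226924, cosθ=0.977652617
temp = (F + m·l·θ̇²·sinθ)/(M+m) = (-0.330454 + 0.033003458)/1.494945 = -0.198970893
θ̈ = (g·sinθ − cosθ·temp)/(l·(4/3 − m·cos²θ/(M+m))) = 4.892974999
ẍ = temp − m·l·θ̈·cosθ/(M+m) = -0.482909252
Euler: x'=1.968414285+0.015205·0.901857415=1.982127027, ẋ'=0.901857415+0.015205·-0.482909252=0.894514780
       θ'=0.211807065+0.015205·-1.330116553=0.191582643, θ̇'=-1.330116553+0.015205·4.892974999=-1.255718868

(1.982127027, 0.894514780, 0.191582643, -1.255718868)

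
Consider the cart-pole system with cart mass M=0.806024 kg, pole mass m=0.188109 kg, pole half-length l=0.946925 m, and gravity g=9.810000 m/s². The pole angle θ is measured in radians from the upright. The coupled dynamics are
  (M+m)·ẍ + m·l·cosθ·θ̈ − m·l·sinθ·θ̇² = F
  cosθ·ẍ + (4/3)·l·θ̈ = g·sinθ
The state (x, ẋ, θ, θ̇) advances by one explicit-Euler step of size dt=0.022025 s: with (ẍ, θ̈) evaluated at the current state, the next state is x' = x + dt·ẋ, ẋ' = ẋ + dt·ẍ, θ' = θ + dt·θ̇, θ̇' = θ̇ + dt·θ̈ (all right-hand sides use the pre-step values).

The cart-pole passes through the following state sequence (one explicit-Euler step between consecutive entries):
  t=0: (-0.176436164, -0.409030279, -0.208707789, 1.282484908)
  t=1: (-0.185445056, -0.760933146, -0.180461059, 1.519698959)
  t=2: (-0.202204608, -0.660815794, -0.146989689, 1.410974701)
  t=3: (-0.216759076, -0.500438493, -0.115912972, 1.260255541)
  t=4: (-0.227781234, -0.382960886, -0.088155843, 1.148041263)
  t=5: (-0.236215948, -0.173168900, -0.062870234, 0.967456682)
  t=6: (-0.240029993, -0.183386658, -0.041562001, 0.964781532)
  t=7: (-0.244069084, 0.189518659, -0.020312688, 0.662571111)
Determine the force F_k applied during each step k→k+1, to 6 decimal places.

step 0→1:
  ẍ = (ẋ'−ẋ)/dt = (-0.760933146−-0.409030279)/0.022025 = -15.977429
  θ̈ = (θ̇'−θ̇)/dt = (1.519698959−1.282484908)/0.022025 = 10.770218
  sinθ=-0.207196, cosθ=0.978299
  F = (M+m)·ẍ + m·l·cosθ·θ̈ − m·l·sinθ·θ̇² = -15.883689 + 1.876815 − -0.060703 = -13.946171
step 1→2:
  ẍ = (ẋ'−ẋ)/dt = (-0.660815794−-0.760933146)/0.022025 = 4.545623
  θ̈ = (θ̇'−θ̇)/dt = (1.410974701−1.519698959)/0.022025 = -4.936402
  sinθ=-0.179483, cosθ=0.983761
  F = (M+m)·ẍ + m·l·cosθ·θ̈ − m·l·sinθ·θ̇² = 4.518954 + -0.865018 − -0.073835 = 3.727771
step 2→3:
  ẍ = (ẋ'−ẋ)/dt = (-0.500438493−-0.660815794)/0.022025 = 7.281603
  θ̈ = (θ̇'−θ̇)/dt = (1.260255541−1.410974701)/0.022025 = -6.843095
  sinθ=-0.146461, cosθ=0.989216
  F = (M+m)·ẍ + m·l·cosθ·θ̈ − m·l·sinθ·θ̇² = 7.238882 + -1.205783 − -0.051938 = 6.085037
step 3→4:
  ẍ = (ẋ'−ẋ)/dt = (-0.382960886−-0.500438493)/0.022025 = 5.333830
  θ̈ = (θ̇'−θ̇)/dt = (1.148041263−1.260255541)/0.022025 = -5.094859
  sinθ=-0.115654, cosθ=0.993290
  F = (M+m)·ẍ + m·l·cosθ·θ̈ − m·l·sinθ·θ̇² = 5.302536 + -0.901433 − -0.032719 = 4.433823
step 4→5:
  ẍ = (ẋ'−ẋ)/dt = (-0.173168900−-0.382960886)/0.022025 = 9.525175
  θ̈ = (θ̇'−θ̇)/dt = (0.967456682−1.148041263)/0.022025 = -8.199073
  sinθ=-0.088042, cosθ=0.996117
  F = (M+m)·ẍ + m·l·cosθ·θ̈ − m·l·sinθ·θ̇² = 9.469291 + -1.454790 − -0.020669 = 8.035171
step 5→6:
  ẍ = (ẋ'−ẋ)/dt = (-0.183386658−-0.173168900)/0.022025 = -0.463916
  θ̈ = (θ̇'−θ̇)/dt = (0.964781532−0.967456682)/0.022025 = -0.121460
  sinθ=-0.062829, cosθ=0.998024
  F = (M+m)·ẍ + m·l·cosθ·θ̈ − m·l·sinθ·θ̇² = -0.461195 + -0.021592 − -0.010475 = -0.472312
step 6→7:
  ẍ = (ẋ'−ẋ)/dt = (0.189518659−-0.183386658)/0.022025 = 16.931002
  θ̈ = (θ̇'−θ̇)/dt = (0.662571111−0.964781532)/0.022025 = -13.721245
  sinθ=-0.041550, cosθ=0.999136
  F = (M+m)·ẍ + m·l·cosθ·θ̈ − m·l·sinθ·θ̇² = 16.831668 + -2.441988 − -0.006889 = 14.396569

F_0 = -13.946171 N
F_1 = 3.727771 N
F_2 = 6.085037 N
F_3 = 4.433823 N
F_4 = 8.035171 N
F_5 = -0.472312 N
F_6 = 14.396569 N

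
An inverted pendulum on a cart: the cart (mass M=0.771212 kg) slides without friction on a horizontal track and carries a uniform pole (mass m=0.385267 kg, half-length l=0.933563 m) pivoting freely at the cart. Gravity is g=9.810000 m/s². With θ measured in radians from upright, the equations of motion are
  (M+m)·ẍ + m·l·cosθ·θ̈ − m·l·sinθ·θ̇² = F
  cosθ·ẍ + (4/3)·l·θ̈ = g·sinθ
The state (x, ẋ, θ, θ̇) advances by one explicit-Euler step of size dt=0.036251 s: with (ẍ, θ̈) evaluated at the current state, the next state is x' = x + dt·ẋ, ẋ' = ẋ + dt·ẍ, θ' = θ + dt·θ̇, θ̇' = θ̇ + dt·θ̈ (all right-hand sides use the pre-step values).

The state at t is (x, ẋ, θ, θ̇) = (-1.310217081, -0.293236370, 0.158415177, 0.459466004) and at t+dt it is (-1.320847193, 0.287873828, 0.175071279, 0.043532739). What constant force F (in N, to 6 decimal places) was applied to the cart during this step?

F = 14.451507 N

ẍ = (ẋ'−ẋ)/dt = (0.287873828−-0.293236370)/0.036251 = 16.030184
θ̈ = (θ̇'−θ̇)/dt = (0.043532739−0.459466004)/0.036251 = -11.473705
sinθ=0.157753, cosθ=0.987479
F = (M+m)·ẍ + m·l·cosθ·θ̈ − m·l·sinθ·θ̇² = 18.538571 + -4.075086 − 0.011978 = 14.451507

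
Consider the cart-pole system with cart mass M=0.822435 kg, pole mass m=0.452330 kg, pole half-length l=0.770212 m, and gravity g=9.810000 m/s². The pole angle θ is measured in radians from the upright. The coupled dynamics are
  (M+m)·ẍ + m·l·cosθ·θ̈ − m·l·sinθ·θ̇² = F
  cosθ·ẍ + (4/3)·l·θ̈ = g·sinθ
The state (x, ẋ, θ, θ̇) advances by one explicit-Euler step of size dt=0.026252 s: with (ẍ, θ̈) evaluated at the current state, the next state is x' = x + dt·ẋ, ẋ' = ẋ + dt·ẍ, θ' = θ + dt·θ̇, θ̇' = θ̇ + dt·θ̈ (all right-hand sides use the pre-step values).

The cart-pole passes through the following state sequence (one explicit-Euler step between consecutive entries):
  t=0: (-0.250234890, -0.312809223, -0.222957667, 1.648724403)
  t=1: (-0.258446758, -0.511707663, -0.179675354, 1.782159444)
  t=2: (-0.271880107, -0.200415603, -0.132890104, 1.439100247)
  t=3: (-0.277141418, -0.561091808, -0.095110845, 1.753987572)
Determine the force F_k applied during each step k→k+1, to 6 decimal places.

step 0→1:
  ẍ = (ẋ'−ẋ)/dt = (-0.511707663−-0.312809223)/0.026252 = -7.576506
  θ̈ = (θ̇'−θ̇)/dt = (1.782159444−1.648724403)/0.026252 = 5.082852
  sinθ=-0.221115, cosθ=0.975248
  F = (M+m)·ẍ + m·l·cosθ·θ̈ − m·l·sinθ·θ̇² = -9.658265 + 1.726983 − -0.209402 = -7.721880
step 1→2:
  ẍ = (ẋ'−ẋ)/dt = (-0.200415603−-0.511707663)/0.026252 = 11.857842
  θ̈ = (θ̇'−θ̇)/dt = (1.439100247−1.782159444)/0.026252 = -13.067926
  sinθ=-0.178710, cosθ=0.983902
  F = (M+m)·ẍ + m·l·cosθ·θ̈ − m·l·sinθ·θ̇² = 15.115962 + -4.479444 − -0.197746 = 10.834264
step 2→3:
  ẍ = (ẋ'−ẋ)/dt = (-0.561091808−-0.200415603)/0.026252 = -13.738999
  θ̈ = (θ̇'−θ̇)/dt = (1.753987572−1.439100247)/0.026252 = 11.994794
  sinθ=-0.132499, cosθ=0.991183
  F = (M+m)·ẍ + m·l·cosθ·θ̈ − m·l·sinθ·θ̇² = -17.513995 + 4.142021 − -0.095601 = -13.276373

F_0 = -7.721880 N
F_1 = 10.834264 N
F_2 = -13.276373 N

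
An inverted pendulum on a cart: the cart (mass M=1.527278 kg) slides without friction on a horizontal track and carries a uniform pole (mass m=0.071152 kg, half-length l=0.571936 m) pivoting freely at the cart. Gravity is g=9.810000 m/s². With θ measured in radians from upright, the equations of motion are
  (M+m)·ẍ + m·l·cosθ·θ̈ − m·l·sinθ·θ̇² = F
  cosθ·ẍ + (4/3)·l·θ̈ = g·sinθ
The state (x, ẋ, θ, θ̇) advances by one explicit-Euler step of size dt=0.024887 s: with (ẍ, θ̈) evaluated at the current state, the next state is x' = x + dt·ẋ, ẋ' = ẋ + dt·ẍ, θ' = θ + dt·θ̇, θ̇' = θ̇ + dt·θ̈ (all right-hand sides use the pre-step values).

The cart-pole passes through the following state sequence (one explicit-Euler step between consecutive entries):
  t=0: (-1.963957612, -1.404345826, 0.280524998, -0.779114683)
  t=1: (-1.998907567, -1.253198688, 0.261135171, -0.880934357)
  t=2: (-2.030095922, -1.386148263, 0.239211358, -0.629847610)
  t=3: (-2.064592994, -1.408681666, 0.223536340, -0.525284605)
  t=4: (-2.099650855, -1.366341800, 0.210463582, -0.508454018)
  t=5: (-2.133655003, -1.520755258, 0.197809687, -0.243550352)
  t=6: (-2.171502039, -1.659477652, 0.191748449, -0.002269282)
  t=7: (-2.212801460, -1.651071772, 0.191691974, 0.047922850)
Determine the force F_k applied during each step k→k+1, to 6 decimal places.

step 0→1:
  ẍ = (ẋ'−ẋ)/dt = (-1.253198688−-1.404345826)/0.024887 = 6.073337
  θ̈ = (θ̇'−θ̇)/dt = (-0.880934357−-0.779114683)/0.024887 = -4.091280
  sinθ=0.276860, cosθ=0.960910
  F = (M+m)·ẍ + m·l·cosθ·θ̈ − m·l·sinθ·θ̇² = 9.707804 + -0.159984 − 0.006839 = 9.540981
step 1→2:
  ẍ = (ẋ'−ẋ)/dt = (-1.386148263−-1.253198688)/0.024887 = -5.342129
  θ̈ = (θ̇'−θ̇)/dt = (-0.629847610−-0.880934357)/0.024887 = 10.089072
  sinθ=0.258177, cosθ=0.966098
  F = (M+m)·ẍ + m·l·cosθ·θ̈ − m·l·sinθ·θ̇² = -8.539020 + 0.396649 − 0.008153 = -8.150524
step 2→3:
  ẍ = (ẋ'−ẋ)/dt = (-1.408681666−-1.386148263)/0.024887 = -0.905429
  θ̈ = (θ̇'−θ̇)/dt = (-0.525284605−-0.629847610)/0.024887 = 4.201511
  sinθ=0.236937, cosθ=0.971525
  F = (M+m)·ẍ + m·l·cosθ·θ̈ − m·l·sinθ·θ̇² = -1.447264 + 0.166109 − 0.003825 = -1.284980
step 3→4:
  ẍ = (ẋ'−ẋ)/dt = (-1.366341800−-1.408681666)/0.024887 = 1.701284
  θ̈ = (θ̇'−θ̇)/dt = (-0.508454018−-0.525284605)/0.024887 = 0.676280
  sinθ=0.221679, cosθ=0.975120
  F = (M+m)·ẍ + m·l·cosθ·θ̈ − m·l·sinθ·θ̇² = 2.719384 + 0.026836 − 0.002489 = 2.743731
step 4→5:
  ẍ = (ẋ'−ẋ)/dt = (-1.520755258−-1.366341800)/0.024887 = -6.204583
  θ̈ = (θ̇'−θ̇)/dt = (-0.243550352−-0.508454018)/0.024887 = 10.644259
  sinθ=0.208913, cosθ=0.977934
  F = (M+m)·ẍ + m·l·cosθ·θ̈ − m·l·sinθ·θ̇² = -9.917592 + 0.423604 − 0.002198 = -9.496186
step 5→6:
  ẍ = (ẋ'−ẋ)/dt = (-1.659477652−-1.520755258)/0.024887 = -5.574091
  θ̈ = (θ̇'−θ̇)/dt = (-0.002269282−-0.243550352)/0.024887 = 9.695064
  sinθ=0.196522, cosθ=0.980499
  F = (M+m)·ẍ + m·l·cosθ·θ̈ − m·l·sinθ·θ̇² = -8.909794 + 0.386841 − 0.000474 = -8.523427
step 6→7:
  ẍ = (ẋ'−ẋ)/dt = (-1.651071772−-1.659477652)/0.024887 = 0.337762
  θ̈ = (θ̇'−θ̇)/dt = (0.047922850−-0.002269282)/0.024887 = 2.016801
  sinθ=0.190576, cosθ=0.981673
  F = (M+m)·ẍ + m·l·cosθ·θ̈ − m·l·sinθ·θ̇² = 0.539889 + 0.080568 − 0.000000 = 0.620457

F_0 = 9.540981 N
F_1 = -8.150524 N
F_2 = -1.284980 N
F_3 = 2.743731 N
F_4 = -9.496186 N
F_5 = -8.523427 N
F_6 = 0.620457 N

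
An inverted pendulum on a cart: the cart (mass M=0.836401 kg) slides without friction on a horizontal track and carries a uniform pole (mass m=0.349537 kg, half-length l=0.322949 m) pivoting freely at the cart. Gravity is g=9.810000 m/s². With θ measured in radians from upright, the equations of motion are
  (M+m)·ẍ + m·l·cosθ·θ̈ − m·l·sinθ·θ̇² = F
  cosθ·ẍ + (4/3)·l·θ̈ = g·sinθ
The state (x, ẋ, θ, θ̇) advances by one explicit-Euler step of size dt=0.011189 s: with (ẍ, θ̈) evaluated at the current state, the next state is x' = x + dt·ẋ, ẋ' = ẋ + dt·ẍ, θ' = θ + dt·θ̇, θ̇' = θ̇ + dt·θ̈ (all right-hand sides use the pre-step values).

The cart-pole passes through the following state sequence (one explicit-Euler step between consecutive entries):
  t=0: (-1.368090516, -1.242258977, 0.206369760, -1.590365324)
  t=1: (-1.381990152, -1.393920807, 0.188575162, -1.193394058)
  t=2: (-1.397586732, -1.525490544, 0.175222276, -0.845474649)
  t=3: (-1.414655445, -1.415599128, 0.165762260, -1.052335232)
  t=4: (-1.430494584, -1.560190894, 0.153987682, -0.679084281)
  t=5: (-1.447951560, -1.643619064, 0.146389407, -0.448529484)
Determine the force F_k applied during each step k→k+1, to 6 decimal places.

F_0 = -12.213406 N
F_1 = -10.527566 N
F_2 = 9.578479 N
F_3 = -11.632107 N
F_4 = -6.552176 N

step 0→1:
  ẍ = (ẋ'−ẋ)/dt = (-1.393920807−-1.242258977)/0.011189 = -13.554547
  θ̈ = (θ̇'−θ̇)/dt = (-1.193394058−-1.590365324)/0.011189 = 35.478708
  sinθ=0.204908, cosθ=0.978781
  F = (M+m)·ẍ + m·l·cosθ·θ̈ − m·l·sinθ·θ̇² = -16.074853 + 3.919950 − 0.058503 = -12.213406
step 1→2:
  ẍ = (ẋ'−ẋ)/dt = (-1.525490544−-1.393920807)/0.011189 = -11.758847
  θ̈ = (θ̇'−θ̇)/dt = (-0.845474649−-1.193394058)/0.011189 = 31.094773
  sinθ=0.187460, cosθ=0.982272
  F = (M+m)·ẍ + m·l·cosθ·θ̈ − m·l·sinθ·θ̇² = -13.945263 + 3.447834 − 0.030137 = -10.527566
step 2→3:
  ẍ = (ẋ'−ẋ)/dt = (-1.415599128−-1.525490544)/0.011189 = 9.821380
  θ̈ = (θ̇'−θ̇)/dt = (-1.052335232−-0.845474649)/0.011189 = -18.487853
  sinθ=0.174327, cosθ=0.984688
  F = (M+m)·ẍ + m·l·cosθ·θ̈ − m·l·sinθ·θ̇² = 11.647547 + -2.055001 − 0.014067 = 9.578479
step 3→4:
  ẍ = (ẋ'−ẋ)/dt = (-1.560190894−-1.415599128)/0.011189 = -12.922671
  θ̈ = (θ̇'−θ̇)/dt = (-0.679084281−-1.052335232)/0.011189 = 33.358741
  sinθ=0.165004, cosθ=0.986293
  F = (M+m)·ẍ + m·l·cosθ·θ̈ − m·l·sinθ·θ̇² = -15.325487 + 3.714006 − 0.020627 = -11.632107
step 4→5:
  ẍ = (ẋ'−ẋ)/dt = (-1.643619064−-1.560190894)/0.011189 = -7.456267
  θ̈ = (θ̇'−θ̇)/dt = (-0.448529484−-0.679084281)/0.011189 = 20.605487
  sinθ=0.153380, cosθ=0.988167
  F = (M+m)·ẍ + m·l·cosθ·θ̈ − m·l·sinθ·θ̇² = -8.842670 + 2.298479 − 0.007984 = -6.552176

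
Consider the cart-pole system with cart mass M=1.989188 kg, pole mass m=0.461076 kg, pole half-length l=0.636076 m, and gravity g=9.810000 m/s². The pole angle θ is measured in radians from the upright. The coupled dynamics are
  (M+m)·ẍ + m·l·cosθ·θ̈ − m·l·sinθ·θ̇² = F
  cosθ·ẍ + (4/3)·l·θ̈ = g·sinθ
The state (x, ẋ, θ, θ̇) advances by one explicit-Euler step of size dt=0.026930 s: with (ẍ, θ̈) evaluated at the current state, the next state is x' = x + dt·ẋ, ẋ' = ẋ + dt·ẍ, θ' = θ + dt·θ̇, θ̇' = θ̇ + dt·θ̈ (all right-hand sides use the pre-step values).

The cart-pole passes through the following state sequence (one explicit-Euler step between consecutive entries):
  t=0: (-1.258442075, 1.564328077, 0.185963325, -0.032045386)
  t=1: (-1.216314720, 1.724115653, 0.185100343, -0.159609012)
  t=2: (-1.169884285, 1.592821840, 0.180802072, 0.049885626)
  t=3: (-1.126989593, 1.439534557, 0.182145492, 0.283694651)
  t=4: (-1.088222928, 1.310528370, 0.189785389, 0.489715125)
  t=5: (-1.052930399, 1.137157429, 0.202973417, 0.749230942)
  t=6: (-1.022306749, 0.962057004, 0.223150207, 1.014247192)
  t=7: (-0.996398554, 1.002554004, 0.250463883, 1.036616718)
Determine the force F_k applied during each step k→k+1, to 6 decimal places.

step 0→1:
  ẍ = (ẋ'−ẋ)/dt = (1.724115653−1.564328077)/0.026930 = 5.933441
  θ̈ = (θ̇'−θ̇)/dt = (-0.159609012−-0.032045386)/0.026930 = -4.736860
  sinθ=0.184893, cosθ=0.982759
  F = (M+m)·ẍ + m·l·cosθ·θ̈ − m·l·sinθ·θ̇² = 14.538498 + -1.365271 − 0.000056 = 13.173171
step 1→2:
  ẍ = (ẋ'−ẋ)/dt = (1.592821840−1.724115653)/0.026930 = -4.875374
  θ̈ = (θ̇'−θ̇)/dt = (0.049885626−-0.159609012)/0.026930 = 7.779229
  sinθ=0.184045, cosθ=0.982918
  F = (M+m)·ẍ + m·l·cosθ·θ̈ − m·l·sinθ·θ̇² = -11.945953 + 2.242515 − 0.001375 = -9.704813
step 2→3:
  ẍ = (ẋ'−ẋ)/dt = (1.439534557−1.592821840)/0.026930 = -5.692064
  θ̈ = (θ̇'−θ̇)/dt = (0.283694651−0.049885626)/0.026930 = 8.682103
  sinθ=0.179819, cosθ=0.983700
  F = (M+m)·ẍ + m·l·cosθ·θ̈ − m·l·sinθ·θ̇² = -13.947059 + 2.504777 − 0.000131 = -11.442414
step 3→4:
  ẍ = (ẋ'−ẋ)/dt = (1.310528370−1.439534557)/0.026930 = -4.790427
  θ̈ = (θ̇'−θ̇)/dt = (0.489715125−0.283694651)/0.026930 = 7.650222
  sinθ=0.181140, cosθ=0.983457
  F = (M+m)·ẍ + m·l·cosθ·θ̈ − m·l·sinθ·θ̇² = -11.737810 + 2.206536 − 0.004276 = -9.535549
step 4→5:
  ẍ = (ẋ'−ẋ)/dt = (1.137157429−1.310528370)/0.026930 = -6.437837
  θ̈ = (θ̇'−θ̇)/dt = (0.749230942−0.489715125)/0.026930 = 9.636681
  sinθ=0.188648, cosθ=0.982045
  F = (M+m)·ẍ + m·l·cosθ·θ̈ − m·l·sinθ·θ̇² = -15.774399 + 2.775494 − 0.013268 = -13.012174
step 5→6:
  ẍ = (ẋ'−ẋ)/dt = (0.962057004−1.137157429)/0.026930 = -6.502058
  θ̈ = (θ̇'−θ̇)/dt = (1.014247192−0.749230942)/0.026930 = 9.840930
  sinθ=0.201583, cosθ=0.979472
  F = (M+m)·ẍ + m·l·cosθ·θ̈ − m·l·sinθ·θ̇² = -15.931759 + 2.826894 − 0.033187 = -13.138052
step 6→7:
  ẍ = (ẋ'−ẋ)/dt = (1.002554004−0.962057004)/0.026930 = 1.503788
  θ̈ = (θ̇'−θ̇)/dt = (1.036616718−1.014247192)/0.026930 = 0.830655
  sinθ=0.221303, cosθ=0.975205
  F = (M+m)·ẍ + m·l·cosθ·θ̈ − m·l·sinθ·θ̇² = 3.684677 + 0.237573 − 0.066766 = 3.855484

F_0 = 13.173171 N
F_1 = -9.704813 N
F_2 = -11.442414 N
F_3 = -9.535549 N
F_4 = -13.012174 N
F_5 = -13.138052 N
F_6 = 3.855484 N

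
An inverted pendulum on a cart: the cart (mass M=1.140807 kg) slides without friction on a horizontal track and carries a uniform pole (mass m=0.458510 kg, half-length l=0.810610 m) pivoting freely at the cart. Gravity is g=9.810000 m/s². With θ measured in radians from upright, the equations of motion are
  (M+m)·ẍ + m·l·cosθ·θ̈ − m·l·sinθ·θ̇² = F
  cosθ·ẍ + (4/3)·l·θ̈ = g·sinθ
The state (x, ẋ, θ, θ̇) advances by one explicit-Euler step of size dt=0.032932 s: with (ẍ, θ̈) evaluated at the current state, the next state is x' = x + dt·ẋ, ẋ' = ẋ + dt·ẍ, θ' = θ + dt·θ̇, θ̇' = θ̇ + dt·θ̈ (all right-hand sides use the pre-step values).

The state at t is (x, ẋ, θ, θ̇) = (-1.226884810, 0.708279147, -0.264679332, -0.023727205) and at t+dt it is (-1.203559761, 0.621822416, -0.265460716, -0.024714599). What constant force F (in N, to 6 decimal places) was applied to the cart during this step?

F = -4.209405 N

ẍ = (ẋ'−ẋ)/dt = (0.621822416−0.708279147)/0.032932 = -2.625311
θ̈ = (θ̇'−θ̇)/dt = (-0.024714599−-0.023727205)/0.032932 = -0.029983
sinθ=-0.261600, cosθ=0.965176
F = (M+m)·ẍ + m·l·cosθ·θ̈ − m·l·sinθ·θ̇² = -4.198704 + -0.010756 − -0.000055 = -4.209405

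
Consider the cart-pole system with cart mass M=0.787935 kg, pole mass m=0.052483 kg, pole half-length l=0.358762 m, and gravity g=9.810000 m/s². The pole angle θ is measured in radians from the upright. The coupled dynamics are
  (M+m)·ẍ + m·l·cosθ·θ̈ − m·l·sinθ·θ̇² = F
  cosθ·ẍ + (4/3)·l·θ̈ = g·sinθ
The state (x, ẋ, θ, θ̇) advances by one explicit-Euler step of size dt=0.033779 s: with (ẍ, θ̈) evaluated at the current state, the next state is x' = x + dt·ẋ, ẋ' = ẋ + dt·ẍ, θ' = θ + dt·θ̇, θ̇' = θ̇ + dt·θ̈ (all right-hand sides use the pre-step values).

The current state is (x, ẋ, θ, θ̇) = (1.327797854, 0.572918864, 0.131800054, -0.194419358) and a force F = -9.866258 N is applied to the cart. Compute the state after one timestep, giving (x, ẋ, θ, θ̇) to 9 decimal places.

sinθ=0.131418797, cosθ=0.991326939
temp = (F + m·l·θ̇²·sinθ)/(M+m) = (-9.866258 + 0.000093532)/0.840418 = -11.739592046
θ̈ = (g·sinθ − cosθ·temp)/(l·(4/3 − m·cos²θ/(M+m))) = 28.328038748
ẍ = temp − m·l·θ̈·cosθ/(M+m) = -12.368755023
Euler: x'=1.327797854+0.033779·0.572918864=1.347150480, ẋ'=0.572918864+0.033779·-12.368755023=0.155114688
       θ'=0.131800054+0.033779·-0.194419358=0.125232763, θ̇'=-0.194419358+0.033779·28.328038748=0.762473463

(1.347150480, 0.155114688, 0.125232763, 0.762473463)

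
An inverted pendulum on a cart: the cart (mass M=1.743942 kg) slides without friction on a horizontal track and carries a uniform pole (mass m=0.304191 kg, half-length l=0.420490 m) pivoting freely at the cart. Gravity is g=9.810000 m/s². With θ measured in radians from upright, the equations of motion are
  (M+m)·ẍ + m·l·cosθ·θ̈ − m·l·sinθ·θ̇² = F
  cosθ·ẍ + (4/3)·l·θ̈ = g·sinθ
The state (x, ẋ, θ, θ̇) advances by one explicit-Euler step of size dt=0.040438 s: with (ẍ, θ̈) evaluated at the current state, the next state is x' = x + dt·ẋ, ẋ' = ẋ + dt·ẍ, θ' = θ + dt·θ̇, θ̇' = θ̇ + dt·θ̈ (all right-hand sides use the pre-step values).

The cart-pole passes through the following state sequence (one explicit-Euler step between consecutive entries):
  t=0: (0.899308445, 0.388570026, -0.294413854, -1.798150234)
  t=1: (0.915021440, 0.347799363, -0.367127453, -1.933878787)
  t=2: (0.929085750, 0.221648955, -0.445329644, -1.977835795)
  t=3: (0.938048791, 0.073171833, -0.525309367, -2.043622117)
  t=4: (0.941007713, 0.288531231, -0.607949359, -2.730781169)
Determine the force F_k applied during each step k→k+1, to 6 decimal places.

step 0→1:
  ẍ = (ẋ'−ẋ)/dt = (0.347799363−0.388570026)/0.040438 = -1.008227
  θ̈ = (θ̇'−θ̇)/dt = (-1.933878787−-1.798150234)/0.040438 = -3.356461
  sinθ=-0.290179, cosθ=0.956972
  F = (M+m)·ẍ + m·l·cosθ·θ̈ − m·l·sinθ·θ̇² = -2.064982 + -0.410850 − -0.120011 = -2.355821
step 1→2:
  ẍ = (ẋ'−ẋ)/dt = (0.221648955−0.347799363)/0.040438 = -3.119601
  θ̈ = (θ̇'−θ̇)/dt = (-1.977835795−-1.933878787)/0.040438 = -1.087022
  sinθ=-0.358936, cosθ=0.933362
  F = (M+m)·ẍ + m·l·cosθ·θ̈ − m·l·sinθ·θ̇² = -6.389357 + -0.129775 − -0.171703 = -6.347429
step 2→3:
  ẍ = (ẋ'−ẋ)/dt = (0.073171833−0.221648955)/0.040438 = -3.671723
  θ̈ = (θ̇'−θ̇)/dt = (-2.043622117−-1.977835795)/0.040438 = -1.626844
  sinθ=-0.430755, cosθ=0.902469
  F = (M+m)·ẍ + m·l·cosθ·θ̈ − m·l·sinθ·θ̇² = -7.520176 + -0.187793 − -0.215533 = -7.492437
step 3→4:
  ẍ = (ẋ'−ẋ)/dt = (0.288531231−0.073171833)/0.040438 = 5.325669
  θ̈ = (θ̇'−θ̇)/dt = (-2.730781169−-2.043622117)/0.040438 = -16.992904
  sinθ=-0.501481, cosθ=0.865169
  F = (M+m)·ẍ + m·l·cosθ·θ̈ − m·l·sinθ·θ̇² = 10.907678 + -1.880488 − -0.267891 = 9.295081

F_0 = -2.355821 N
F_1 = -6.347429 N
F_2 = -7.492437 N
F_3 = 9.295081 N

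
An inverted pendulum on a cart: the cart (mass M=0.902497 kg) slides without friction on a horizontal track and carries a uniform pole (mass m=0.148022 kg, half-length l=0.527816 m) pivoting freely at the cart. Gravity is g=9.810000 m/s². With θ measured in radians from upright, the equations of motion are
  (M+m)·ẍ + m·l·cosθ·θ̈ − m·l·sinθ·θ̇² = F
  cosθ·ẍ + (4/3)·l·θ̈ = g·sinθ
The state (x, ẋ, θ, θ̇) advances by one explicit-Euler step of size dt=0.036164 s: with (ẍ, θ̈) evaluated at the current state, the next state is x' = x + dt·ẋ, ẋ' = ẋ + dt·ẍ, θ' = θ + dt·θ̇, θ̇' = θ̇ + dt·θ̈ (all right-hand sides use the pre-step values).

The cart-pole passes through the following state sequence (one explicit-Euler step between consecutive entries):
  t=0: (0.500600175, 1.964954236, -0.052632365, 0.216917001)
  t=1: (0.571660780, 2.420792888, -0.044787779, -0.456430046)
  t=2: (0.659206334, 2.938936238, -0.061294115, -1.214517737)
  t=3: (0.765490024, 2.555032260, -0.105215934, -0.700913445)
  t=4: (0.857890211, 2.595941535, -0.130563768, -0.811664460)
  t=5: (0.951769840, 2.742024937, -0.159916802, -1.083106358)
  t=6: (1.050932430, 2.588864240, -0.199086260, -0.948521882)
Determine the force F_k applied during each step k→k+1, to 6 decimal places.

F_0 = 11.789058 N
F_1 = 13.416022 N
F_2 = -10.037369 N
F_3 = 0.954452 N
F_4 = 3.668812 N
F_5 = -4.147487 N

step 0→1:
  ẍ = (ẋ'−ẋ)/dt = (2.420792888−1.964954236)/0.036164 = 12.604763
  θ̈ = (θ̇'−θ̇)/dt = (-0.456430046−0.216917001)/0.036164 = -18.619264
  sinθ=-0.052608, cosθ=0.998615
  F = (M+m)·ẍ + m·l·cosθ·θ̈ − m·l·sinθ·θ̇² = 13.241543 + -1.452678 − -0.000193 = 11.789058
step 1→2:
  ẍ = (ẋ'−ẋ)/dt = (2.938936238−2.420792888)/0.036164 = 14.327601
  θ̈ = (θ̇'−θ̇)/dt = (-1.214517737−-0.456430046)/0.036164 = -20.962496
  sinθ=-0.044773, cosθ=0.998997
  F = (M+m)·ẍ + m·l·cosθ·θ̈ − m·l·sinθ·θ̇² = 15.051417 + -1.636123 − -0.000729 = 13.416022
step 2→3:
  ẍ = (ẋ'−ẋ)/dt = (2.555032260−2.938936238)/0.036164 = -10.615639
  θ̈ = (θ̇'−θ̇)/dt = (-0.700913445−-1.214517737)/0.036164 = 14.202087
  sinθ=-0.061256, cosθ=0.998122
  F = (M+m)·ẍ + m·l·cosθ·θ̈ − m·l·sinθ·θ̇² = -11.151931 + 1.107502 − -0.007059 = -10.037369
step 3→4:
  ẍ = (ẋ'−ẋ)/dt = (2.595941535−2.555032260)/0.036164 = 1.131215
  θ̈ = (θ̇'−θ̇)/dt = (-0.811664460−-0.700913445)/0.036164 = -3.062466
  sinθ=-0.105022, cosθ=0.994470
  F = (M+m)·ẍ + m·l·cosθ·θ̈ − m·l·sinθ·θ̇² = 1.188363 + -0.237942 − -0.004031 = 0.954452
step 4→5:
  ẍ = (ẋ'−ẋ)/dt = (2.742024937−2.595941535)/0.036164 = 4.039470
  θ̈ = (θ̇'−θ̇)/dt = (-1.083106358−-0.811664460)/0.036164 = -7.505859
  sinθ=-0.130193, cosθ=0.991489
  F = (M+m)·ẍ + m·l·cosθ·θ̈ − m·l·sinθ·θ̇² = 4.243540 + -0.581429 − -0.006701 = 3.668812
step 5→6:
  ẍ = (ẋ'−ẋ)/dt = (2.588864240−2.742024937)/0.036164 = -4.235170
  θ̈ = (θ̇'−θ̇)/dt = (-0.948521882−-1.083106358)/0.036164 = 3.721504
  sinθ=-0.159236, cosθ=0.987241
  F = (M+m)·ẍ + m·l·cosθ·θ̈ − m·l·sinθ·θ̇² = -4.449127 + 0.287045 − -0.014595 = -4.147487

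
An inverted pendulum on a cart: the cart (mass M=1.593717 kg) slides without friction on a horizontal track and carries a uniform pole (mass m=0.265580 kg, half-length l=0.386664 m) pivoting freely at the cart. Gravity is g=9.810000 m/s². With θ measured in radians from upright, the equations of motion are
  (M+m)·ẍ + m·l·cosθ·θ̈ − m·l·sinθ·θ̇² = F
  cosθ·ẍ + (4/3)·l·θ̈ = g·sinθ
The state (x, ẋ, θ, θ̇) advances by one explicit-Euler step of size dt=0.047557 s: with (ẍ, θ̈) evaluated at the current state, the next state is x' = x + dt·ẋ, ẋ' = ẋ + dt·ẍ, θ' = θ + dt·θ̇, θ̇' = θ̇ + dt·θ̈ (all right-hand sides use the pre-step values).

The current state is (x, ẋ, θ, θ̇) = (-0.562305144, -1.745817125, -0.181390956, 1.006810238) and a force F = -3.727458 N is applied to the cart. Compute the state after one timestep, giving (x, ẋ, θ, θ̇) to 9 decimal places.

sinθ=-0.180397883, cosθ=0.983593719
temp = (F + m·l·θ̇²·sinθ)/(M+m) = (-3.727458 + -0.018778279)/1.859297 = -2.014867059
θ̈ = (g·sinθ − cosθ·temp)/(l·(4/3 − m·cos²θ/(M+m))) = 0.458988874
ẍ = temp − m·l·θ̈·cosθ/(M+m) = -2.039801420
Euler: x'=-0.562305144+0.047557·-1.745817125=-0.645330969, ẋ'=-1.745817125+0.047557·-2.039801420=-1.842823961
       θ'=-0.181390956+0.047557·1.006810238=-0.133510082, θ̇'=1.006810238+0.047557·0.458988874=1.028638372

(-0.645330969, -1.842823961, -0.133510082, 1.028638372)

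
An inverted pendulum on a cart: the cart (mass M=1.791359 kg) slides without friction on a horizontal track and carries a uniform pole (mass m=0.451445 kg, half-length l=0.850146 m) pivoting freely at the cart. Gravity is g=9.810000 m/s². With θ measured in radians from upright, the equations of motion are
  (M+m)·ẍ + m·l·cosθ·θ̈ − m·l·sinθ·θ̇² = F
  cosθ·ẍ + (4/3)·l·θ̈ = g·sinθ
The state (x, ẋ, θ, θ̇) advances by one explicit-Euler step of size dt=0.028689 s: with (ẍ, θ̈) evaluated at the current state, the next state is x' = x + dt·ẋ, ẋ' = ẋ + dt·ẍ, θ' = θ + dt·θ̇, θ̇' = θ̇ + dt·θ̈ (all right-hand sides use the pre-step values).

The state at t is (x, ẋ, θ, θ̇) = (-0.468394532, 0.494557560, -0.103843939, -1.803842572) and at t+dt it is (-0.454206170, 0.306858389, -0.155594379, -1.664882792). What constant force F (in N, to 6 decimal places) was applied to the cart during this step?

ẍ = (ẋ'−ẋ)/dt = (0.306858389−0.494557560)/0.028689 = -6.542548
θ̈ = (θ̇'−θ̇)/dt = (-1.664882792−-1.803842572)/0.028689 = 4.843661
sinθ=-0.103657, cosθ=0.994613
F = (M+m)·ẍ + m·l·cosθ·θ̈ − m·l·sinθ·θ̇² = -14.673654 + 1.848955 − -0.129448 = -12.695251

F = -12.695251 N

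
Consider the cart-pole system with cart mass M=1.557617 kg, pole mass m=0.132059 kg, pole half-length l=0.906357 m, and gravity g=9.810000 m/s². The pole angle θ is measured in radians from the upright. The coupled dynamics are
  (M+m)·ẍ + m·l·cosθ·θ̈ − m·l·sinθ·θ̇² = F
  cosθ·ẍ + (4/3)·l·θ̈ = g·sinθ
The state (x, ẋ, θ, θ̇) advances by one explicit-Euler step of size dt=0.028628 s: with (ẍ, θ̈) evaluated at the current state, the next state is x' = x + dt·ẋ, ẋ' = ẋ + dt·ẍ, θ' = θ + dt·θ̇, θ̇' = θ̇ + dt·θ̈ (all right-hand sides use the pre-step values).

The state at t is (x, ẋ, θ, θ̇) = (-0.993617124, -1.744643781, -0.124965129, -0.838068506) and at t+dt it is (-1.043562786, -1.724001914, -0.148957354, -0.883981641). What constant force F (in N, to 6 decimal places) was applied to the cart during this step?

ẍ = (ẋ'−ẋ)/dt = (-1.724001914−-1.744643781)/0.028628 = 0.721038
θ̈ = (θ̇'−θ̇)/dt = (-0.883981641−-0.838068506)/0.028628 = -1.603784
sinθ=-0.124640, cosθ=0.992202
F = (M+m)·ẍ + m·l·cosθ·θ̈ − m·l·sinθ·θ̇² = 1.218320 + -0.190464 − -0.010478 = 1.038334

F = 1.038334 N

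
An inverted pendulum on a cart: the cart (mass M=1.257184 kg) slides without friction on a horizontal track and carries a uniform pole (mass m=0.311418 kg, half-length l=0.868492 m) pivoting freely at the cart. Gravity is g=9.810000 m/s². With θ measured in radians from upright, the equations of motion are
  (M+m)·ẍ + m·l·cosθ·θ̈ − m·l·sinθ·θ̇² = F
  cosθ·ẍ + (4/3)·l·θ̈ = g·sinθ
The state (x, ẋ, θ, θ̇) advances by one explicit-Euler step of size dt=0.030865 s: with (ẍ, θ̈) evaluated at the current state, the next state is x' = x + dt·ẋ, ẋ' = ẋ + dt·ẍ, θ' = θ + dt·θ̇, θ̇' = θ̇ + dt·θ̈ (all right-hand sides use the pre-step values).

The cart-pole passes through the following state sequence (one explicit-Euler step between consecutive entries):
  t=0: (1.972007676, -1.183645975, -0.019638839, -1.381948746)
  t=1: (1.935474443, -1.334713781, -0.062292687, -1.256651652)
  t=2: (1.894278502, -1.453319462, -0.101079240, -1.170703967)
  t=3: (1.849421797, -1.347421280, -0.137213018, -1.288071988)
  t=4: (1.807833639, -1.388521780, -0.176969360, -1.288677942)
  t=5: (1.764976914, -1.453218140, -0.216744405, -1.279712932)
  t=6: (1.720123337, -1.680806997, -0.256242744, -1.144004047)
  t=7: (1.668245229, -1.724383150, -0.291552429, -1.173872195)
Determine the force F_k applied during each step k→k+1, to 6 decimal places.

F_0 = -6.569589 N
F_1 = -5.249434 N
F_2 = 4.396073 N
F_3 = -2.032665 N
F_4 = -3.131554 N
F_5 = -10.309761 N
F_6 = -2.378071 N

step 0→1:
  ẍ = (ẋ'−ẋ)/dt = (-1.334713781−-1.183645975)/0.030865 = -4.894470
  θ̈ = (θ̇'−θ̇)/dt = (-1.256651652−-1.381948746)/0.030865 = 4.059520
  sinθ=-0.019638, cosθ=0.999807
  F = (M+m)·ẍ + m·l·cosθ·θ̈ − m·l·sinθ·θ̇² = -7.677475 + 1.097743 − -0.010143 = -6.569589
step 1→2:
  ẍ = (ẋ'−ẋ)/dt = (-1.453319462−-1.334713781)/0.030865 = -3.842724
  θ̈ = (θ̇'−θ̇)/dt = (-1.170703967−-1.256651652)/0.030865 = 2.784633
  sinθ=-0.062252, cosθ=0.998060
  F = (M+m)·ẍ + m·l·cosθ·θ̈ − m·l·sinθ·θ̇² = -6.027705 + 0.751682 − -0.026589 = -5.249434
step 2→3:
  ẍ = (ẋ'−ẋ)/dt = (-1.347421280−-1.453319462)/0.030865 = 3.431012
  θ̈ = (θ̇'−θ̇)/dt = (-1.288071988−-1.170703967)/0.030865 = -3.802625
  sinθ=-0.100907, cosθ=0.994896
  F = (M+m)·ẍ + m·l·cosθ·θ̈ − m·l·sinθ·θ̇² = 5.381892 + -1.023224 − -0.037405 = 4.396073
step 3→4:
  ẍ = (ẋ'−ẋ)/dt = (-1.388521780−-1.347421280)/0.030865 = -1.331622
  θ̈ = (θ̇'−θ̇)/dt = (-1.288677942−-1.288071988)/0.030865 = -0.019632
  sinθ=-0.136783, cosθ=0.990601
  F = (M+m)·ẍ + m·l·cosθ·θ̈ − m·l·sinθ·θ̇² = -2.088784 + -0.005260 − -0.061379 = -2.032665
step 4→5:
  ẍ = (ẋ'−ẋ)/dt = (-1.453218140−-1.388521780)/0.030865 = -2.096108
  θ̈ = (θ̇'−θ̇)/dt = (-1.279712932−-1.288677942)/0.030865 = 0.290459
  sinθ=-0.176047, cosθ=0.984382
  F = (M+m)·ẍ + m·l·cosθ·θ̈ − m·l·sinθ·θ̇² = -3.287959 + 0.077332 − -0.079073 = -3.131554
step 5→6:
  ẍ = (ẋ'−ẋ)/dt = (-1.680806997−-1.453218140)/0.030865 = -7.373687
  θ̈ = (θ̇'−θ̇)/dt = (-1.144004047−-1.279712932)/0.030865 = 4.396854
  sinθ=-0.215051, cosθ=0.976603
  F = (M+m)·ẍ + m·l·cosθ·θ̈ − m·l·sinθ·θ̇² = -11.566381 + 1.161367 − -0.095253 = -10.309761
step 6→7:
  ẍ = (ẋ'−ẋ)/dt = (-1.724383150−-1.680806997)/0.030865 = -1.411831
  θ̈ = (θ̇'−θ̇)/dt = (-1.173872195−-1.144004047)/0.030865 = -0.967703
  sinθ=-0.253448, cosθ=0.967349
  F = (M+m)·ẍ + m·l·cosθ·θ̈ − m·l·sinθ·θ̇² = -2.214600 + -0.253183 − -0.089713 = -2.378071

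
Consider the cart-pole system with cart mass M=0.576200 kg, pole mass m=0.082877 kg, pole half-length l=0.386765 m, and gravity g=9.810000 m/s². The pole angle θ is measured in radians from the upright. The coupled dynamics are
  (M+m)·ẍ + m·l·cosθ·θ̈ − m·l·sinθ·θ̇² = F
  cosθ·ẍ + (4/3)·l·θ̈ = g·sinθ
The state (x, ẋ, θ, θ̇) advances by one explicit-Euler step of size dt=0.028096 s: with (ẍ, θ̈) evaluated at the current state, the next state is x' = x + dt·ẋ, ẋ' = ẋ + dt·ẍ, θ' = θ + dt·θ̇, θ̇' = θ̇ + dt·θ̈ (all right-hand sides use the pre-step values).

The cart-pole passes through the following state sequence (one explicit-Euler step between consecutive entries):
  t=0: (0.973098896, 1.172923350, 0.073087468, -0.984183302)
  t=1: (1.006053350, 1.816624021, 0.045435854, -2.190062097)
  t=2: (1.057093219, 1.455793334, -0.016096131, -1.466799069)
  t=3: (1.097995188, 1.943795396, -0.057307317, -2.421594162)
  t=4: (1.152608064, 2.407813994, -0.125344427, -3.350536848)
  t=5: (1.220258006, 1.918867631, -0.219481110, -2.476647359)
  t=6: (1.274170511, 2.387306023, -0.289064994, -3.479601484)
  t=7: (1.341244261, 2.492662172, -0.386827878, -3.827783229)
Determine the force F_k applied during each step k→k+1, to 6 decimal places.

F_0 = 13.725607 N
F_1 = -7.647064 N
F_2 = 10.359523 N
F_3 = 9.837667 N
F_4 = -10.435562 N
F_5 = 9.914660 N
F_6 = 2.201328 N

step 0→1:
  ẍ = (ẋ'−ẋ)/dt = (1.816624021−1.172923350)/0.028096 = 22.910759
  θ̈ = (θ̇'−θ̇)/dt = (-2.190062097−-0.984183302)/0.028096 = -42.919946
  sinθ=0.073022, cosθ=0.997330
  F = (M+m)·ẍ + m·l·cosθ·θ̈ − m·l·sinθ·θ̇² = 15.099954 + -1.372080 − 0.002267 = 13.725607
step 1→2:
  ẍ = (ẋ'−ẋ)/dt = (1.455793334−1.816624021)/0.028096 = -12.842778
  θ̈ = (θ̇'−θ̇)/dt = (-1.466799069−-2.190062097)/0.028096 = 25.742562
  sinθ=0.045420, cosθ=0.998968
  F = (M+m)·ẍ + m·l·cosθ·θ̈ − m·l·sinθ·θ̇² = -8.464380 + 0.824299 − 0.006983 = -7.647064
step 2→3:
  ẍ = (ẋ'−ẋ)/dt = (1.943795396−1.455793334)/0.028096 = 17.369094
  θ̈ = (θ̇'−θ̇)/dt = (-2.421594162−-1.466799069)/0.028096 = -33.983311
  sinθ=-0.016095, cosθ=0.999870
  F = (M+m)·ẍ + m·l·cosθ·θ̈ − m·l·sinθ·θ̇² = 11.447570 + -1.089157 − -0.001110 = 10.359523
step 3→4:
  ẍ = (ẋ'−ẋ)/dt = (2.407813994−1.943795396)/0.028096 = 16.515468
  θ̈ = (θ̇'−θ̇)/dt = (-3.350536848−-2.421594162)/0.028096 = -33.063165
  sinθ=-0.057276, cosθ=0.998358
  F = (M+m)·ẍ + m·l·cosθ·θ̈ − m·l·sinθ·θ̇² = 10.884965 + -1.058064 − -0.010766 = 9.837667
step 4→5:
  ẍ = (ẋ'−ẋ)/dt = (1.918867631−2.407813994)/0.028096 = -17.402704
  θ̈ = (θ̇'−θ̇)/dt = (-2.476647359−-3.350536848)/0.028096 = 31.103698
  sinθ=-0.125016, cosθ=0.992155
  F = (M+m)·ẍ + m·l·cosθ·θ̈ − m·l·sinθ·θ̇² = -11.469722 + 0.989174 − -0.044986 = -10.435562
step 5→6:
  ẍ = (ẋ'−ẋ)/dt = (2.387306023−1.918867631)/0.028096 = 16.672779
  θ̈ = (θ̇'−θ̇)/dt = (-3.479601484−-2.476647359)/0.028096 = -35.697399
  sinθ=-0.217723, cosθ=0.976011
  F = (M+m)·ẍ + m·l·cosθ·θ̈ − m·l·sinθ·θ̇² = 10.988645 + -1.116792 − -0.042807 = 9.914660
step 6→7:
  ẍ = (ẋ'−ẋ)/dt = (2.492662172−2.387306023)/0.028096 = 3.749863
  θ̈ = (θ̇'−θ̇)/dt = (-3.827783229−-3.479601484)/0.028096 = -12.392573
  sinθ=-0.285056, cosθ=0.958511
  F = (M+m)·ẍ + m·l·cosθ·θ̈ − m·l·sinθ·θ̇² = 2.471448 + -0.380750 − -0.110629 = 2.201328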